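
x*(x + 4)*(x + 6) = x^3 + 10*x^2 + 24*x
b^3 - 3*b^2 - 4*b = b*(b - 4)*(b + 1)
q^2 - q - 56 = (q - 8)*(q + 7)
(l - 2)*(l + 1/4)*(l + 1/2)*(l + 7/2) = l^4 + 9*l^3/4 - 23*l^2/4 - 81*l/16 - 7/8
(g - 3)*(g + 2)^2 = g^3 + g^2 - 8*g - 12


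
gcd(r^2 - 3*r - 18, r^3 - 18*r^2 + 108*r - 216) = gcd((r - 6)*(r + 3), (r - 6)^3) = r - 6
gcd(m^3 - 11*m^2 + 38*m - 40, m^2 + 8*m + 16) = 1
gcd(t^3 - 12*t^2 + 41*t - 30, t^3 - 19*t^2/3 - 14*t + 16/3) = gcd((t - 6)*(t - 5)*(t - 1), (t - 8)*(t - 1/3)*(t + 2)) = 1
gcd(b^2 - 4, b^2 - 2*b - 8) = b + 2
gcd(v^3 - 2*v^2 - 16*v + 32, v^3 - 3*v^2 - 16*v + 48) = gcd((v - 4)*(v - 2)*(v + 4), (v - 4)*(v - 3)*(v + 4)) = v^2 - 16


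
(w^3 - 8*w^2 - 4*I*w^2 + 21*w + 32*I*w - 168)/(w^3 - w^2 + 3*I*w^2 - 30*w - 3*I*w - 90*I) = (w^2 - w*(8 + 7*I) + 56*I)/(w^2 - w - 30)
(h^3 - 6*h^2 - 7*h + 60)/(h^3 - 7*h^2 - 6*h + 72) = (h - 5)/(h - 6)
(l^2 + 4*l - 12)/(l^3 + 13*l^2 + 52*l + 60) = (l - 2)/(l^2 + 7*l + 10)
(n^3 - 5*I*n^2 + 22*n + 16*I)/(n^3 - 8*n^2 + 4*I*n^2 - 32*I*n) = (n^3 - 5*I*n^2 + 22*n + 16*I)/(n*(n^2 + 4*n*(-2 + I) - 32*I))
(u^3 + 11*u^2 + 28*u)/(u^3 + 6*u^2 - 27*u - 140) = u/(u - 5)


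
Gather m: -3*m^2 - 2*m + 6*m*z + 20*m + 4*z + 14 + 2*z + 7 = -3*m^2 + m*(6*z + 18) + 6*z + 21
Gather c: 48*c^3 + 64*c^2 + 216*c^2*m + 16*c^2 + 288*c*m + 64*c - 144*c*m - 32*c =48*c^3 + c^2*(216*m + 80) + c*(144*m + 32)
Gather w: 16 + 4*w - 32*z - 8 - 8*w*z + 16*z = w*(4 - 8*z) - 16*z + 8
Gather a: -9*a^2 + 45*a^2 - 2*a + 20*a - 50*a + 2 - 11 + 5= 36*a^2 - 32*a - 4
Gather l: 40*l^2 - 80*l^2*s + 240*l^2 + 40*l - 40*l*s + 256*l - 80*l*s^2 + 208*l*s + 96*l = l^2*(280 - 80*s) + l*(-80*s^2 + 168*s + 392)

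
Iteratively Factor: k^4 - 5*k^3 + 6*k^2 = (k)*(k^3 - 5*k^2 + 6*k) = k*(k - 3)*(k^2 - 2*k) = k*(k - 3)*(k - 2)*(k)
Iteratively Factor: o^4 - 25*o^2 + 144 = (o + 3)*(o^3 - 3*o^2 - 16*o + 48) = (o - 4)*(o + 3)*(o^2 + o - 12) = (o - 4)*(o + 3)*(o + 4)*(o - 3)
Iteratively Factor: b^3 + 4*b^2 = (b + 4)*(b^2) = b*(b + 4)*(b)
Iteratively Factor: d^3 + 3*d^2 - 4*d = (d)*(d^2 + 3*d - 4) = d*(d - 1)*(d + 4)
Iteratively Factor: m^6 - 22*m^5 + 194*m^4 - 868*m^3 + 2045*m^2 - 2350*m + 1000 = (m - 5)*(m^5 - 17*m^4 + 109*m^3 - 323*m^2 + 430*m - 200) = (m - 5)^2*(m^4 - 12*m^3 + 49*m^2 - 78*m + 40) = (m - 5)^2*(m - 4)*(m^3 - 8*m^2 + 17*m - 10) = (m - 5)^2*(m - 4)*(m - 2)*(m^2 - 6*m + 5) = (m - 5)^3*(m - 4)*(m - 2)*(m - 1)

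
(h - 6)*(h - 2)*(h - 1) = h^3 - 9*h^2 + 20*h - 12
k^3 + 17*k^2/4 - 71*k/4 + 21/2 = (k - 2)*(k - 3/4)*(k + 7)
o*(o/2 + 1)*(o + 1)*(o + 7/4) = o^4/2 + 19*o^3/8 + 29*o^2/8 + 7*o/4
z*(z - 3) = z^2 - 3*z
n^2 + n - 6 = (n - 2)*(n + 3)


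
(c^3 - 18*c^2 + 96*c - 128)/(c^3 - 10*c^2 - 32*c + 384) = (c - 2)/(c + 6)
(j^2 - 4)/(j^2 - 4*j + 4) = (j + 2)/(j - 2)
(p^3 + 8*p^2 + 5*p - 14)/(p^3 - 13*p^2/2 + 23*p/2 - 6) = 2*(p^2 + 9*p + 14)/(2*p^2 - 11*p + 12)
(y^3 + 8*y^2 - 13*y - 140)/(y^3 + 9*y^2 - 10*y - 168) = (y + 5)/(y + 6)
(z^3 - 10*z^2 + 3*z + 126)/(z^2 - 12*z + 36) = (z^2 - 4*z - 21)/(z - 6)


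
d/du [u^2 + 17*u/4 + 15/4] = 2*u + 17/4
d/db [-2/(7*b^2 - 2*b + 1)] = 4*(7*b - 1)/(7*b^2 - 2*b + 1)^2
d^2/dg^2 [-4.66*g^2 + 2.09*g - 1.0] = -9.32000000000000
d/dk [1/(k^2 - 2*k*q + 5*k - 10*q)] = (-2*k + 2*q - 5)/(k^2 - 2*k*q + 5*k - 10*q)^2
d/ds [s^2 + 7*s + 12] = 2*s + 7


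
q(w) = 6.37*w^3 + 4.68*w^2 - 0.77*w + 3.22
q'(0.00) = -0.77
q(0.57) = 5.48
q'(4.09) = 357.19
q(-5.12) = -725.12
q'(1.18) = 36.88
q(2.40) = 116.39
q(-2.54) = -69.02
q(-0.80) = 3.57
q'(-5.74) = 575.13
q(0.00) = 3.22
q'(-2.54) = 98.75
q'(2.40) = 131.77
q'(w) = 19.11*w^2 + 9.36*w - 0.77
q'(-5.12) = 452.26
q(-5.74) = -1042.85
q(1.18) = 19.29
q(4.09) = 514.18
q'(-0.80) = 3.97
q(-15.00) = -20430.98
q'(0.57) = 10.77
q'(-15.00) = 4158.58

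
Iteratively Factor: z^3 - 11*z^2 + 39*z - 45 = (z - 3)*(z^2 - 8*z + 15) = (z - 5)*(z - 3)*(z - 3)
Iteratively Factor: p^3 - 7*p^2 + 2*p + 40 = (p - 5)*(p^2 - 2*p - 8) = (p - 5)*(p - 4)*(p + 2)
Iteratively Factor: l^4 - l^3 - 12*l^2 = (l)*(l^3 - l^2 - 12*l) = l^2*(l^2 - l - 12) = l^2*(l - 4)*(l + 3)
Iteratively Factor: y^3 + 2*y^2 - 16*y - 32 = (y + 4)*(y^2 - 2*y - 8) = (y + 2)*(y + 4)*(y - 4)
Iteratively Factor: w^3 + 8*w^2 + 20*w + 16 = (w + 4)*(w^2 + 4*w + 4) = (w + 2)*(w + 4)*(w + 2)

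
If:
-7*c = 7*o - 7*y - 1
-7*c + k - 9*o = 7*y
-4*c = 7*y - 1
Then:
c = 1/4 - 7*y/4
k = 39*y/2 + 11/14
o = 11*y/4 - 3/28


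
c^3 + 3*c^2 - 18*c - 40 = (c - 4)*(c + 2)*(c + 5)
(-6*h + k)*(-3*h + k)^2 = -54*h^3 + 45*h^2*k - 12*h*k^2 + k^3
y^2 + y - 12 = (y - 3)*(y + 4)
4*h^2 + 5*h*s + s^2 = (h + s)*(4*h + s)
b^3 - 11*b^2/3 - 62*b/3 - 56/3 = (b - 7)*(b + 4/3)*(b + 2)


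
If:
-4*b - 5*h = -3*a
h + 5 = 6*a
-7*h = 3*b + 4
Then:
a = 49/87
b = 71/29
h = -47/29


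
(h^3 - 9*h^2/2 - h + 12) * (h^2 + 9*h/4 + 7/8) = h^5 - 9*h^4/4 - 41*h^3/4 + 93*h^2/16 + 209*h/8 + 21/2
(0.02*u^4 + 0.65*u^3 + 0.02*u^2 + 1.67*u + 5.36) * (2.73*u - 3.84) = 0.0546*u^5 + 1.6977*u^4 - 2.4414*u^3 + 4.4823*u^2 + 8.22*u - 20.5824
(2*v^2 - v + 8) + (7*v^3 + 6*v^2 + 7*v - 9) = 7*v^3 + 8*v^2 + 6*v - 1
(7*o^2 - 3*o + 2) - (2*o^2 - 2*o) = 5*o^2 - o + 2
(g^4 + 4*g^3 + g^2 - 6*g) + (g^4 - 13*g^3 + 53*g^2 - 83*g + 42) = 2*g^4 - 9*g^3 + 54*g^2 - 89*g + 42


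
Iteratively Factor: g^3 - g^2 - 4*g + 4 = (g - 2)*(g^2 + g - 2) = (g - 2)*(g - 1)*(g + 2)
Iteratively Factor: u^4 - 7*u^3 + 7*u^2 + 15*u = (u + 1)*(u^3 - 8*u^2 + 15*u) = u*(u + 1)*(u^2 - 8*u + 15) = u*(u - 5)*(u + 1)*(u - 3)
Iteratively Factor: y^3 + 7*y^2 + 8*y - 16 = (y - 1)*(y^2 + 8*y + 16) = (y - 1)*(y + 4)*(y + 4)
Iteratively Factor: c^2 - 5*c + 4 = (c - 1)*(c - 4)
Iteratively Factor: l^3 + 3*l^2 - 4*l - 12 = (l + 3)*(l^2 - 4) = (l - 2)*(l + 3)*(l + 2)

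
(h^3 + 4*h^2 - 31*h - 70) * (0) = 0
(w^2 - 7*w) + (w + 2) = w^2 - 6*w + 2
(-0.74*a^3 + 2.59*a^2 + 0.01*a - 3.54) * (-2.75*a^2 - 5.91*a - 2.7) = 2.035*a^5 - 2.7491*a^4 - 13.3364*a^3 + 2.6829*a^2 + 20.8944*a + 9.558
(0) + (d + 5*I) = d + 5*I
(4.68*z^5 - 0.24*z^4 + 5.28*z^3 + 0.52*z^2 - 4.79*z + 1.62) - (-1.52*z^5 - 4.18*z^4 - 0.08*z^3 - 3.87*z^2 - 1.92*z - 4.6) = 6.2*z^5 + 3.94*z^4 + 5.36*z^3 + 4.39*z^2 - 2.87*z + 6.22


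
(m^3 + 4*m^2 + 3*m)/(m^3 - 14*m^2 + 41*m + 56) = m*(m + 3)/(m^2 - 15*m + 56)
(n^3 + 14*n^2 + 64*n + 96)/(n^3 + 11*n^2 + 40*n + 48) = (n + 6)/(n + 3)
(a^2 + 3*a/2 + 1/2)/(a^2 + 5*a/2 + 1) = (a + 1)/(a + 2)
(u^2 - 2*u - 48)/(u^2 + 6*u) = (u - 8)/u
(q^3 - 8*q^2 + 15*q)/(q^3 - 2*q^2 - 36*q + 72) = q*(q^2 - 8*q + 15)/(q^3 - 2*q^2 - 36*q + 72)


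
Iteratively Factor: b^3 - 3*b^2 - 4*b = (b + 1)*(b^2 - 4*b) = (b - 4)*(b + 1)*(b)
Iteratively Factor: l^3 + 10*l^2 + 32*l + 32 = (l + 2)*(l^2 + 8*l + 16) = (l + 2)*(l + 4)*(l + 4)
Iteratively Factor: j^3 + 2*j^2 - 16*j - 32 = (j + 4)*(j^2 - 2*j - 8) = (j - 4)*(j + 4)*(j + 2)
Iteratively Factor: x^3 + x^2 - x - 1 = (x - 1)*(x^2 + 2*x + 1) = (x - 1)*(x + 1)*(x + 1)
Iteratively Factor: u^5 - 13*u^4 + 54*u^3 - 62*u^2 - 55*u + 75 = (u + 1)*(u^4 - 14*u^3 + 68*u^2 - 130*u + 75) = (u - 5)*(u + 1)*(u^3 - 9*u^2 + 23*u - 15) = (u - 5)*(u - 3)*(u + 1)*(u^2 - 6*u + 5) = (u - 5)*(u - 3)*(u - 1)*(u + 1)*(u - 5)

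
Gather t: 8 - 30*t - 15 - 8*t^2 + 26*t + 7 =-8*t^2 - 4*t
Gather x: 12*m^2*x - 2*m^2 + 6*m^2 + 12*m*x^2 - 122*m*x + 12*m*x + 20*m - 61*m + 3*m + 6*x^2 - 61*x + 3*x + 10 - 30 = 4*m^2 - 38*m + x^2*(12*m + 6) + x*(12*m^2 - 110*m - 58) - 20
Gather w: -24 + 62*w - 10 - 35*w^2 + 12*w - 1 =-35*w^2 + 74*w - 35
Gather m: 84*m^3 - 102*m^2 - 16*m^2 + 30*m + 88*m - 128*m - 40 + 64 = 84*m^3 - 118*m^2 - 10*m + 24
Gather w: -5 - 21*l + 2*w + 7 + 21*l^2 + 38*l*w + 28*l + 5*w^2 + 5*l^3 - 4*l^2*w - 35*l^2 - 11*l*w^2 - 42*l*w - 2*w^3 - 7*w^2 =5*l^3 - 14*l^2 + 7*l - 2*w^3 + w^2*(-11*l - 2) + w*(-4*l^2 - 4*l + 2) + 2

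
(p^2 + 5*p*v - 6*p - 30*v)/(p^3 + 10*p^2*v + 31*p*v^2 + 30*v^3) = (p - 6)/(p^2 + 5*p*v + 6*v^2)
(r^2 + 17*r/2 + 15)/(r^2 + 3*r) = (r^2 + 17*r/2 + 15)/(r*(r + 3))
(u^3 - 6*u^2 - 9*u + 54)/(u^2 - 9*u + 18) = u + 3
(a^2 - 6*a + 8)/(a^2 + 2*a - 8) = (a - 4)/(a + 4)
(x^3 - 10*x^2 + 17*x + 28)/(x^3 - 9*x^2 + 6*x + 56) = (x + 1)/(x + 2)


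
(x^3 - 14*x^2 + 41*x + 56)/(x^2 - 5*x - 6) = (x^2 - 15*x + 56)/(x - 6)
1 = 1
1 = 1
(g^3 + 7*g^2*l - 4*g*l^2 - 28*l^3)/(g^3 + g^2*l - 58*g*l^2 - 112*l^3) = (g - 2*l)/(g - 8*l)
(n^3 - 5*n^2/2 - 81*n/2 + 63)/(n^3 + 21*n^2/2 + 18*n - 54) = (n - 7)/(n + 6)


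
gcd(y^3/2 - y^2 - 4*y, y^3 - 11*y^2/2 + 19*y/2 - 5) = 1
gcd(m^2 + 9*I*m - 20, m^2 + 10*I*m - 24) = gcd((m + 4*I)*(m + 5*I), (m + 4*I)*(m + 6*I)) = m + 4*I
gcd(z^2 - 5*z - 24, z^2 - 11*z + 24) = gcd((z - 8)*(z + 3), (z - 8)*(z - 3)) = z - 8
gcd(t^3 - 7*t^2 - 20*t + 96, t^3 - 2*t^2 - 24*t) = t + 4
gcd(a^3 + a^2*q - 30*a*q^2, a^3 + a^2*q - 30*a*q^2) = -a^3 - a^2*q + 30*a*q^2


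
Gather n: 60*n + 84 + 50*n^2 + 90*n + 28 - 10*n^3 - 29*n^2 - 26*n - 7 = -10*n^3 + 21*n^2 + 124*n + 105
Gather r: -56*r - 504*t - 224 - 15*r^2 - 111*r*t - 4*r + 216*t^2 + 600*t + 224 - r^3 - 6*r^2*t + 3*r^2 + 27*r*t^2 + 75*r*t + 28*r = -r^3 + r^2*(-6*t - 12) + r*(27*t^2 - 36*t - 32) + 216*t^2 + 96*t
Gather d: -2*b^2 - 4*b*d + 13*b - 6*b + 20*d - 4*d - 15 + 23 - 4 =-2*b^2 + 7*b + d*(16 - 4*b) + 4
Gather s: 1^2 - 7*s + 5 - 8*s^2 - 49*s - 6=-8*s^2 - 56*s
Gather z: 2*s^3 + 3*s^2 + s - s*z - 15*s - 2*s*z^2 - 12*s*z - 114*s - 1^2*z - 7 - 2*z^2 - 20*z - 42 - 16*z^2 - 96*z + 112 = 2*s^3 + 3*s^2 - 128*s + z^2*(-2*s - 18) + z*(-13*s - 117) + 63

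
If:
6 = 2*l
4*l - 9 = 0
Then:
No Solution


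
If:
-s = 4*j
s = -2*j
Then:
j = 0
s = 0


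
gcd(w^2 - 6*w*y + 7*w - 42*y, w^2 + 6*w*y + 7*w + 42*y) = w + 7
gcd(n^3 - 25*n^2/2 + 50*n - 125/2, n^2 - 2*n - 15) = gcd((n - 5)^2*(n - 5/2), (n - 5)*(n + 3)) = n - 5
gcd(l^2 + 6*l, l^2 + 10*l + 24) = l + 6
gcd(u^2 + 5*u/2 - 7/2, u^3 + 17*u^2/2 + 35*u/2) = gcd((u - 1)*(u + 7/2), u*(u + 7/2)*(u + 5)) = u + 7/2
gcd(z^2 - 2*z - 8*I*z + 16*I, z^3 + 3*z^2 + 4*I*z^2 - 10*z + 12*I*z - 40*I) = z - 2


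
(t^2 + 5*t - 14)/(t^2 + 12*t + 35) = (t - 2)/(t + 5)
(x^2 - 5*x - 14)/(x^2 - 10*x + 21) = (x + 2)/(x - 3)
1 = 1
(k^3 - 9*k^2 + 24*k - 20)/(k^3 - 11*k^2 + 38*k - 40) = (k - 2)/(k - 4)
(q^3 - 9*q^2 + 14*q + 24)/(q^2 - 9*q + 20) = (q^2 - 5*q - 6)/(q - 5)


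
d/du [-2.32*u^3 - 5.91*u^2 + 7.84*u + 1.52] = -6.96*u^2 - 11.82*u + 7.84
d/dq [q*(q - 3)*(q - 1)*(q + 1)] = 4*q^3 - 9*q^2 - 2*q + 3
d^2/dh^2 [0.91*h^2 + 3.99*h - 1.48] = 1.82000000000000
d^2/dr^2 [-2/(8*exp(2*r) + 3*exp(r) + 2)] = 2*(-2*(16*exp(r) + 3)^2*exp(r) + (32*exp(r) + 3)*(8*exp(2*r) + 3*exp(r) + 2))*exp(r)/(8*exp(2*r) + 3*exp(r) + 2)^3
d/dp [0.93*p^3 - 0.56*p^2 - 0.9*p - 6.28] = 2.79*p^2 - 1.12*p - 0.9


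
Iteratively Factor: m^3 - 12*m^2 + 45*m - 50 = (m - 2)*(m^2 - 10*m + 25) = (m - 5)*(m - 2)*(m - 5)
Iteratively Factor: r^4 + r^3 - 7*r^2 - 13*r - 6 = (r + 1)*(r^3 - 7*r - 6) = (r - 3)*(r + 1)*(r^2 + 3*r + 2) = (r - 3)*(r + 1)*(r + 2)*(r + 1)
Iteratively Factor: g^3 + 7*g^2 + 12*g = (g + 3)*(g^2 + 4*g) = g*(g + 3)*(g + 4)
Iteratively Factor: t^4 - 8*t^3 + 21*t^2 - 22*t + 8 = (t - 1)*(t^3 - 7*t^2 + 14*t - 8) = (t - 2)*(t - 1)*(t^2 - 5*t + 4) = (t - 4)*(t - 2)*(t - 1)*(t - 1)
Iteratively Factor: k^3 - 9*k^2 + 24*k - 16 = (k - 4)*(k^2 - 5*k + 4) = (k - 4)*(k - 1)*(k - 4)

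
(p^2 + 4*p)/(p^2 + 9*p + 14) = p*(p + 4)/(p^2 + 9*p + 14)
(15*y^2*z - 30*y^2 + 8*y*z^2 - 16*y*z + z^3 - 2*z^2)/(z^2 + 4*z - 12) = (15*y^2 + 8*y*z + z^2)/(z + 6)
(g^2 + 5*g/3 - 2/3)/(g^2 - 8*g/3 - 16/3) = (-3*g^2 - 5*g + 2)/(-3*g^2 + 8*g + 16)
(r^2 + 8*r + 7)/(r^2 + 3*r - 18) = (r^2 + 8*r + 7)/(r^2 + 3*r - 18)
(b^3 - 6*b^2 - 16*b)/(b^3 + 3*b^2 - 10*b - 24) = b*(b - 8)/(b^2 + b - 12)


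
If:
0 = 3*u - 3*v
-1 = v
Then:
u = -1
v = -1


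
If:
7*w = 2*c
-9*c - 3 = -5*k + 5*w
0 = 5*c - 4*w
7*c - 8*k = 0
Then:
No Solution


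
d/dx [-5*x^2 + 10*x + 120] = 10 - 10*x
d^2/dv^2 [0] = 0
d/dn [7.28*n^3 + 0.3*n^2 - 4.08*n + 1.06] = 21.84*n^2 + 0.6*n - 4.08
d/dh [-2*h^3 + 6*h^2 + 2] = 6*h*(2 - h)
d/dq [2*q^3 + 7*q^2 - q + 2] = 6*q^2 + 14*q - 1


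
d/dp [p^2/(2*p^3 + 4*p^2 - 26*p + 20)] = p*(-p^3 - 13*p + 20)/(2*(p^6 + 4*p^5 - 22*p^4 - 32*p^3 + 209*p^2 - 260*p + 100))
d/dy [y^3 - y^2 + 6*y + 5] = 3*y^2 - 2*y + 6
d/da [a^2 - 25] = 2*a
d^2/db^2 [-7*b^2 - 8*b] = -14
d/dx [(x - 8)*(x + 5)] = 2*x - 3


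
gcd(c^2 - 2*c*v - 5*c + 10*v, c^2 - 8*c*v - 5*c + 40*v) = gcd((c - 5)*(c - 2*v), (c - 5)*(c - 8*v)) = c - 5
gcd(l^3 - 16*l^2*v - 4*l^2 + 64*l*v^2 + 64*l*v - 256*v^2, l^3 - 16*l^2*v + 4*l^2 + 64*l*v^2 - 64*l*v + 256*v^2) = l^2 - 16*l*v + 64*v^2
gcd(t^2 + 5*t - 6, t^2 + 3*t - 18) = t + 6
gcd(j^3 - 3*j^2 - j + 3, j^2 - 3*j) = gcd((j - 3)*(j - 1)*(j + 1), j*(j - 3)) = j - 3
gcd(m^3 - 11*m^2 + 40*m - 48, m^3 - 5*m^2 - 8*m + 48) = m^2 - 8*m + 16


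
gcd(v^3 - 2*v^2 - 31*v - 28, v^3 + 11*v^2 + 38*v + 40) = v + 4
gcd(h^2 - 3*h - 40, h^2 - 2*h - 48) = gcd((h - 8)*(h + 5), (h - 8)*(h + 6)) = h - 8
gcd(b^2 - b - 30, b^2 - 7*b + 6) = b - 6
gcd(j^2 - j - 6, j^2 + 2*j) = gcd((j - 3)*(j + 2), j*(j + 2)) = j + 2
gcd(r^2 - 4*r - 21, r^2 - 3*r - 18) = r + 3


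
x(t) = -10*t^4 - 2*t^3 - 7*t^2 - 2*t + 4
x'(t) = -40*t^3 - 6*t^2 - 14*t - 2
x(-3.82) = -2108.40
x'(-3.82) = 2193.64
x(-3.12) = -944.74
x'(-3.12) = 1198.13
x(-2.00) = -164.00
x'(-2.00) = 322.00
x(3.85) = -2418.66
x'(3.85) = -2427.50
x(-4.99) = -6111.97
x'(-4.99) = 4888.52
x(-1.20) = -20.96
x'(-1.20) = 75.28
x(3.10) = -1052.57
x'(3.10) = -1294.70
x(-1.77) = -101.45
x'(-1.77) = 225.79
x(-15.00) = -501041.00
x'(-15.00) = 133858.00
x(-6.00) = -12764.00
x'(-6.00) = 8506.00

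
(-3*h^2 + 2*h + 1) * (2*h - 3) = -6*h^3 + 13*h^2 - 4*h - 3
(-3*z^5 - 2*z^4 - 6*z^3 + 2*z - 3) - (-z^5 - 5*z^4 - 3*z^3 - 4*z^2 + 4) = -2*z^5 + 3*z^4 - 3*z^3 + 4*z^2 + 2*z - 7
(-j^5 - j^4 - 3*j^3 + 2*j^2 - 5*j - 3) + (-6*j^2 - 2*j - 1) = -j^5 - j^4 - 3*j^3 - 4*j^2 - 7*j - 4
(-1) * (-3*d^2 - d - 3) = 3*d^2 + d + 3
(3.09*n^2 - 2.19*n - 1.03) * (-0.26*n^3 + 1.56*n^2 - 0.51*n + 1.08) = -0.8034*n^5 + 5.3898*n^4 - 4.7245*n^3 + 2.8473*n^2 - 1.8399*n - 1.1124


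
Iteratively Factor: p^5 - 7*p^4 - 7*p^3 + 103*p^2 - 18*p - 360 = (p - 4)*(p^4 - 3*p^3 - 19*p^2 + 27*p + 90) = (p - 4)*(p + 2)*(p^3 - 5*p^2 - 9*p + 45) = (p - 5)*(p - 4)*(p + 2)*(p^2 - 9) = (p - 5)*(p - 4)*(p + 2)*(p + 3)*(p - 3)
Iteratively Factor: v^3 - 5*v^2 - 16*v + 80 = (v - 4)*(v^2 - v - 20) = (v - 4)*(v + 4)*(v - 5)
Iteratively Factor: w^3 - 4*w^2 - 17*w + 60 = (w + 4)*(w^2 - 8*w + 15) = (w - 3)*(w + 4)*(w - 5)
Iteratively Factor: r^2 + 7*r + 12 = (r + 4)*(r + 3)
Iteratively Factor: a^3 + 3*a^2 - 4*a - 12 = (a - 2)*(a^2 + 5*a + 6) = (a - 2)*(a + 2)*(a + 3)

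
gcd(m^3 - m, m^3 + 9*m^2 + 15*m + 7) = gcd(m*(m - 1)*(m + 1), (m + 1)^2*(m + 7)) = m + 1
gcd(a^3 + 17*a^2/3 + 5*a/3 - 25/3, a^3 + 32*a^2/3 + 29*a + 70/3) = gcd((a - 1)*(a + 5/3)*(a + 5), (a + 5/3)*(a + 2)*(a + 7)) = a + 5/3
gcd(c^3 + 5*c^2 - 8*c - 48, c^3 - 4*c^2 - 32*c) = c + 4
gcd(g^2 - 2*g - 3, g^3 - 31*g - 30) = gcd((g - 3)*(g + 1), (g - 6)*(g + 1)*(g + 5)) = g + 1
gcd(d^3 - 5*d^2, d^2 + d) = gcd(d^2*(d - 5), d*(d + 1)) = d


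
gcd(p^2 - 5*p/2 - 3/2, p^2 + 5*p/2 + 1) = p + 1/2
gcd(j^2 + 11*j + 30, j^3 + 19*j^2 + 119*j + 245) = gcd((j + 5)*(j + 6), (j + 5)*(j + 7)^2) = j + 5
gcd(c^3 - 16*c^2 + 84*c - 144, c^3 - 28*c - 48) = c - 6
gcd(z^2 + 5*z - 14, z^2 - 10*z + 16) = z - 2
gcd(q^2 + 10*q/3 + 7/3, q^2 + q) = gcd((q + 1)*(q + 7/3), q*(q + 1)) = q + 1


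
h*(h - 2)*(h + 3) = h^3 + h^2 - 6*h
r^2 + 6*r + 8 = (r + 2)*(r + 4)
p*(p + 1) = p^2 + p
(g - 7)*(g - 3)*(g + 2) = g^3 - 8*g^2 + g + 42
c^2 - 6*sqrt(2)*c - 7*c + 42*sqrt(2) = (c - 7)*(c - 6*sqrt(2))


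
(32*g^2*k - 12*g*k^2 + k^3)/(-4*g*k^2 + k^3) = (-8*g + k)/k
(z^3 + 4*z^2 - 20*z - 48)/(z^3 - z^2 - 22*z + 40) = (z^2 + 8*z + 12)/(z^2 + 3*z - 10)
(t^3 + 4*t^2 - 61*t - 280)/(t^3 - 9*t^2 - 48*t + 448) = (t + 5)/(t - 8)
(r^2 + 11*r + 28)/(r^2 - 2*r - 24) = (r + 7)/(r - 6)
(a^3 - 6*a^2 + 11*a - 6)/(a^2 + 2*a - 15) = (a^2 - 3*a + 2)/(a + 5)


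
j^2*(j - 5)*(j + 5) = j^4 - 25*j^2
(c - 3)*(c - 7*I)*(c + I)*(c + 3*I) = c^4 - 3*c^3 - 3*I*c^3 + 25*c^2 + 9*I*c^2 - 75*c + 21*I*c - 63*I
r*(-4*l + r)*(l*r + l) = -4*l^2*r^2 - 4*l^2*r + l*r^3 + l*r^2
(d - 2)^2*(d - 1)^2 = d^4 - 6*d^3 + 13*d^2 - 12*d + 4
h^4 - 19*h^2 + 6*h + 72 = (h - 3)^2*(h + 2)*(h + 4)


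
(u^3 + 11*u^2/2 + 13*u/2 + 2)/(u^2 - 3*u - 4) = (u^2 + 9*u/2 + 2)/(u - 4)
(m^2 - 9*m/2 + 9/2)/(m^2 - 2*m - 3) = (m - 3/2)/(m + 1)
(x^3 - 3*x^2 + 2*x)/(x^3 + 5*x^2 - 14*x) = (x - 1)/(x + 7)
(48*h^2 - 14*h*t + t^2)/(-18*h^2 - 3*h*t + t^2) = (-8*h + t)/(3*h + t)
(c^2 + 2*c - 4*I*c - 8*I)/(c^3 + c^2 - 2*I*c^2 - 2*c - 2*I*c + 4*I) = (c - 4*I)/(c^2 - c*(1 + 2*I) + 2*I)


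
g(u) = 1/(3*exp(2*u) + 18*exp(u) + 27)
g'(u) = (-6*exp(2*u) - 18*exp(u))/(3*exp(2*u) + 18*exp(u) + 27)^2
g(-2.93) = 0.04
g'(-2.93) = -0.00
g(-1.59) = 0.03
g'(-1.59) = -0.00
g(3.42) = 0.00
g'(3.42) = -0.00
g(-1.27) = 0.03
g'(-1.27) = -0.01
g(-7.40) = 0.04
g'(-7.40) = -0.00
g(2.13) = 0.00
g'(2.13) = -0.00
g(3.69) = 0.00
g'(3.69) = -0.00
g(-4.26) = 0.04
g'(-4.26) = -0.00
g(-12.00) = 0.04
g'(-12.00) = 0.00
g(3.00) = 0.00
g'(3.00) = 0.00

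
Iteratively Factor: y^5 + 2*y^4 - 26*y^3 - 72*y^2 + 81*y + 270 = (y + 3)*(y^4 - y^3 - 23*y^2 - 3*y + 90) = (y + 3)^2*(y^3 - 4*y^2 - 11*y + 30) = (y - 2)*(y + 3)^2*(y^2 - 2*y - 15) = (y - 5)*(y - 2)*(y + 3)^2*(y + 3)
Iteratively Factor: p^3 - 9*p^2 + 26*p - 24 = (p - 4)*(p^2 - 5*p + 6) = (p - 4)*(p - 3)*(p - 2)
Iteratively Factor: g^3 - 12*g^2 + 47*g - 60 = (g - 3)*(g^2 - 9*g + 20) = (g - 5)*(g - 3)*(g - 4)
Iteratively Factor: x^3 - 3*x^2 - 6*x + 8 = (x + 2)*(x^2 - 5*x + 4) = (x - 4)*(x + 2)*(x - 1)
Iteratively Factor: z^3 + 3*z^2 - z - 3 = (z + 3)*(z^2 - 1) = (z + 1)*(z + 3)*(z - 1)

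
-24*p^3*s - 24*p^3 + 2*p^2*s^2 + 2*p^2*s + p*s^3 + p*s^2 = (-4*p + s)*(6*p + s)*(p*s + p)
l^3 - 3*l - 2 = (l - 2)*(l + 1)^2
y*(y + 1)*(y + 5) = y^3 + 6*y^2 + 5*y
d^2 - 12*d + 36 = (d - 6)^2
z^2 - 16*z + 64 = (z - 8)^2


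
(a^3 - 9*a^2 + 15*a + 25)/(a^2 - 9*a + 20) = (a^2 - 4*a - 5)/(a - 4)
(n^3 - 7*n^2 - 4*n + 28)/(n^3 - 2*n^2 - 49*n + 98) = (n + 2)/(n + 7)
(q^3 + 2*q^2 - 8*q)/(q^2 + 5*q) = (q^2 + 2*q - 8)/(q + 5)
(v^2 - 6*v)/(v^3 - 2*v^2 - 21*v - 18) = v/(v^2 + 4*v + 3)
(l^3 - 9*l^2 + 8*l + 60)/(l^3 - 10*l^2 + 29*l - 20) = (l^2 - 4*l - 12)/(l^2 - 5*l + 4)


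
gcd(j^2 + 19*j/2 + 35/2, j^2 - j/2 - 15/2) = j + 5/2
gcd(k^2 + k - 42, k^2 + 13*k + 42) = k + 7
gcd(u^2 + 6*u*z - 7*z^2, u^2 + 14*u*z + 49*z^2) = u + 7*z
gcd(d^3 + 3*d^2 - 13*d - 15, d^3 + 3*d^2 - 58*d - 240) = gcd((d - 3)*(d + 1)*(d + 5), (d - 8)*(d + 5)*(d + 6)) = d + 5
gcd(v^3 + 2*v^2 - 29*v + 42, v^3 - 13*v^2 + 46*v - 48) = v^2 - 5*v + 6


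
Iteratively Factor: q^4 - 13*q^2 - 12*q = (q - 4)*(q^3 + 4*q^2 + 3*q) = (q - 4)*(q + 3)*(q^2 + q) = (q - 4)*(q + 1)*(q + 3)*(q)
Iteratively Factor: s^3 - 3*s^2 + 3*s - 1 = (s - 1)*(s^2 - 2*s + 1) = (s - 1)^2*(s - 1)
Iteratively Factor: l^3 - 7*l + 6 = (l + 3)*(l^2 - 3*l + 2) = (l - 2)*(l + 3)*(l - 1)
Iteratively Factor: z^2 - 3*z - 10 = (z - 5)*(z + 2)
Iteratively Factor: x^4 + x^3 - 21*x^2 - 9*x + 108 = (x + 3)*(x^3 - 2*x^2 - 15*x + 36) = (x - 3)*(x + 3)*(x^2 + x - 12) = (x - 3)^2*(x + 3)*(x + 4)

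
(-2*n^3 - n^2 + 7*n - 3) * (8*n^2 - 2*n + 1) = -16*n^5 - 4*n^4 + 56*n^3 - 39*n^2 + 13*n - 3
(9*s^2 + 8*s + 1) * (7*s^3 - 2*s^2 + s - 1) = 63*s^5 + 38*s^4 - 3*s^2 - 7*s - 1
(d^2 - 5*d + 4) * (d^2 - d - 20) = d^4 - 6*d^3 - 11*d^2 + 96*d - 80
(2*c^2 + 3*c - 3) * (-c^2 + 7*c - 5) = -2*c^4 + 11*c^3 + 14*c^2 - 36*c + 15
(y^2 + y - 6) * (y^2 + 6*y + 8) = y^4 + 7*y^3 + 8*y^2 - 28*y - 48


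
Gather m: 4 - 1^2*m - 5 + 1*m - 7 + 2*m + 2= 2*m - 6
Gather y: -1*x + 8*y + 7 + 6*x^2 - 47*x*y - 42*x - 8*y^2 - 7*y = 6*x^2 - 43*x - 8*y^2 + y*(1 - 47*x) + 7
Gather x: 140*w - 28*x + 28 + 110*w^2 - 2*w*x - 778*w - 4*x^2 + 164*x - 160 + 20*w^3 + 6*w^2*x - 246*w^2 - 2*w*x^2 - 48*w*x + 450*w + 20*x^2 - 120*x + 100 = 20*w^3 - 136*w^2 - 188*w + x^2*(16 - 2*w) + x*(6*w^2 - 50*w + 16) - 32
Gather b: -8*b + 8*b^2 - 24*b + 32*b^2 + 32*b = 40*b^2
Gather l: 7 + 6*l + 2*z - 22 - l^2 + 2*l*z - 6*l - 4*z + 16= -l^2 + 2*l*z - 2*z + 1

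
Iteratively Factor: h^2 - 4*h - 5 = (h + 1)*(h - 5)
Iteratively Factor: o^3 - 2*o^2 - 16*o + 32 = (o - 4)*(o^2 + 2*o - 8) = (o - 4)*(o + 4)*(o - 2)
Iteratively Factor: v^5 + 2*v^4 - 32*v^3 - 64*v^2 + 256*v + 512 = (v + 4)*(v^4 - 2*v^3 - 24*v^2 + 32*v + 128) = (v - 4)*(v + 4)*(v^3 + 2*v^2 - 16*v - 32) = (v - 4)*(v + 4)^2*(v^2 - 2*v - 8) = (v - 4)^2*(v + 4)^2*(v + 2)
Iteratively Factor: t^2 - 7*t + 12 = (t - 4)*(t - 3)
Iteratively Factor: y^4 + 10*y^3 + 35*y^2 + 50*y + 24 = (y + 4)*(y^3 + 6*y^2 + 11*y + 6) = (y + 3)*(y + 4)*(y^2 + 3*y + 2) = (y + 1)*(y + 3)*(y + 4)*(y + 2)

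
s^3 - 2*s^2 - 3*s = s*(s - 3)*(s + 1)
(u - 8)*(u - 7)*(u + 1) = u^3 - 14*u^2 + 41*u + 56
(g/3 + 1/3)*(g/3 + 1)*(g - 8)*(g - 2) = g^4/9 - 2*g^3/3 - 7*g^2/3 + 34*g/9 + 16/3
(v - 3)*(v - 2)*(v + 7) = v^3 + 2*v^2 - 29*v + 42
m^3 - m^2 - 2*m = m*(m - 2)*(m + 1)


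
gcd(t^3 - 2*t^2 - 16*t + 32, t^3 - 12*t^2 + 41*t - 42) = t - 2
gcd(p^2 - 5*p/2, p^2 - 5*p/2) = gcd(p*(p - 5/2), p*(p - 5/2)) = p^2 - 5*p/2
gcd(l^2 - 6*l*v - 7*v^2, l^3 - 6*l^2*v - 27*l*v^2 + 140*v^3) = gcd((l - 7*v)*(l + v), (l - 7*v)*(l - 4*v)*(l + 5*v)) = -l + 7*v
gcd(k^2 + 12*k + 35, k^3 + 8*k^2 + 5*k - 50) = k + 5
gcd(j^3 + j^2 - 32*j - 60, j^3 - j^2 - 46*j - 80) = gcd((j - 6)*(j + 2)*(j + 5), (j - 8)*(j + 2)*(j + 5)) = j^2 + 7*j + 10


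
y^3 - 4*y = y*(y - 2)*(y + 2)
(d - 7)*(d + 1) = d^2 - 6*d - 7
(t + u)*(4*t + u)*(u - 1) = 4*t^2*u - 4*t^2 + 5*t*u^2 - 5*t*u + u^3 - u^2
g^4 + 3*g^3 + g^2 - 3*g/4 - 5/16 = (g - 1/2)*(g + 1/2)^2*(g + 5/2)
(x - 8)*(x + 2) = x^2 - 6*x - 16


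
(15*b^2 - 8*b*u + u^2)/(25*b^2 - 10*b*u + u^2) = (-3*b + u)/(-5*b + u)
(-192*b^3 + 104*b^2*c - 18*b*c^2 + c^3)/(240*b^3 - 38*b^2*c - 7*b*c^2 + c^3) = (-24*b^2 + 10*b*c - c^2)/(30*b^2 - b*c - c^2)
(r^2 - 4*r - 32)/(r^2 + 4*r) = (r - 8)/r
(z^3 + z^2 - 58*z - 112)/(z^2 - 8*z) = z + 9 + 14/z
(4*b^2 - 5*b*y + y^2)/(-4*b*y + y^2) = (-b + y)/y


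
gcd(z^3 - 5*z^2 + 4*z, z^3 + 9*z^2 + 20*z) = z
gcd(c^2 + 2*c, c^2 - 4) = c + 2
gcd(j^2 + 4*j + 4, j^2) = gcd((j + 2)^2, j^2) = 1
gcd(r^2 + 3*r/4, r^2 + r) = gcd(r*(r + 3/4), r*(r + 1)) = r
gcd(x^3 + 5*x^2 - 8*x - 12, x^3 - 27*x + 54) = x + 6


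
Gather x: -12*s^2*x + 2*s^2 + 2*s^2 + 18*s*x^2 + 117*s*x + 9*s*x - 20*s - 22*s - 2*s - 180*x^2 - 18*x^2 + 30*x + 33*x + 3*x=4*s^2 - 44*s + x^2*(18*s - 198) + x*(-12*s^2 + 126*s + 66)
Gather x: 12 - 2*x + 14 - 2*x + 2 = 28 - 4*x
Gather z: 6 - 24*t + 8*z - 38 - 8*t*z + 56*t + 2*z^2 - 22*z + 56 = 32*t + 2*z^2 + z*(-8*t - 14) + 24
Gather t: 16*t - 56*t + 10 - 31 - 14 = -40*t - 35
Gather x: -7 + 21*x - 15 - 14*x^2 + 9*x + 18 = -14*x^2 + 30*x - 4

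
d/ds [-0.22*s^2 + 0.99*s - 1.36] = 0.99 - 0.44*s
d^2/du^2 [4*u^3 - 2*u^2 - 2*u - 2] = 24*u - 4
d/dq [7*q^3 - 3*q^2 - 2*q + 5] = 21*q^2 - 6*q - 2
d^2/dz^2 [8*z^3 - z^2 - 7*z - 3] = 48*z - 2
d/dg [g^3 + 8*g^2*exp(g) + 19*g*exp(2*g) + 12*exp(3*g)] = 8*g^2*exp(g) + 3*g^2 + 38*g*exp(2*g) + 16*g*exp(g) + 36*exp(3*g) + 19*exp(2*g)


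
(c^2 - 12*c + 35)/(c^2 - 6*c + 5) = (c - 7)/(c - 1)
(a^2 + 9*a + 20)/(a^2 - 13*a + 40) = (a^2 + 9*a + 20)/(a^2 - 13*a + 40)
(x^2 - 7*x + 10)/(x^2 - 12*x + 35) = (x - 2)/(x - 7)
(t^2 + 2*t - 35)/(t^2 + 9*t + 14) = (t - 5)/(t + 2)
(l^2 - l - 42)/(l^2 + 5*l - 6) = (l - 7)/(l - 1)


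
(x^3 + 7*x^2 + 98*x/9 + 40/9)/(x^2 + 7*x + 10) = (x^2 + 2*x + 8/9)/(x + 2)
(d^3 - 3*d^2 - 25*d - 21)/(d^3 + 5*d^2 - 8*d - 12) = (d^2 - 4*d - 21)/(d^2 + 4*d - 12)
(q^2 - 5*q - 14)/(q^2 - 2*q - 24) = (-q^2 + 5*q + 14)/(-q^2 + 2*q + 24)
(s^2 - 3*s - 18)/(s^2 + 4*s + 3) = (s - 6)/(s + 1)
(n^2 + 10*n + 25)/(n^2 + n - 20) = (n + 5)/(n - 4)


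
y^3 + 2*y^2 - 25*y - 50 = (y - 5)*(y + 2)*(y + 5)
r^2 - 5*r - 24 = (r - 8)*(r + 3)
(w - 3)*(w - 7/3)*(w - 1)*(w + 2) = w^4 - 13*w^3/3 - w^2/3 + 53*w/3 - 14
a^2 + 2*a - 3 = (a - 1)*(a + 3)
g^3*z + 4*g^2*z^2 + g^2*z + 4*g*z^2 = g*(g + 4*z)*(g*z + z)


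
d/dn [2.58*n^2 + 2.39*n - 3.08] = 5.16*n + 2.39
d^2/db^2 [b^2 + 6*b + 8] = 2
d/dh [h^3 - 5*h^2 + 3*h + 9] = 3*h^2 - 10*h + 3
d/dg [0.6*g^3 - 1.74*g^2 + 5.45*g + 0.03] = 1.8*g^2 - 3.48*g + 5.45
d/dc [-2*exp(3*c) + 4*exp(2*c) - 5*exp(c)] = (-6*exp(2*c) + 8*exp(c) - 5)*exp(c)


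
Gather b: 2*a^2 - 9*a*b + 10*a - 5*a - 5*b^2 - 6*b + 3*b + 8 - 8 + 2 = 2*a^2 + 5*a - 5*b^2 + b*(-9*a - 3) + 2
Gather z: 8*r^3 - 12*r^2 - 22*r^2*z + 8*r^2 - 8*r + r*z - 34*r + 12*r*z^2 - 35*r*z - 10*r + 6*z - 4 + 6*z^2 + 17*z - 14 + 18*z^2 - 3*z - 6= 8*r^3 - 4*r^2 - 52*r + z^2*(12*r + 24) + z*(-22*r^2 - 34*r + 20) - 24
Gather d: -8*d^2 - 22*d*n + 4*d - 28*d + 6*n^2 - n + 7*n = -8*d^2 + d*(-22*n - 24) + 6*n^2 + 6*n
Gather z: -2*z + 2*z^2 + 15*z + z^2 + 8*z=3*z^2 + 21*z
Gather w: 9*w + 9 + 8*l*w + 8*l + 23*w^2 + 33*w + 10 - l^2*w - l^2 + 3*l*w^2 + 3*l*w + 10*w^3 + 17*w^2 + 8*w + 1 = -l^2 + 8*l + 10*w^3 + w^2*(3*l + 40) + w*(-l^2 + 11*l + 50) + 20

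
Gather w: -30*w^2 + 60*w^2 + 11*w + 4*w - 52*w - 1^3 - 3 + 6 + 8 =30*w^2 - 37*w + 10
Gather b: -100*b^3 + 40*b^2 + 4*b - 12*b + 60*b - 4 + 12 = -100*b^3 + 40*b^2 + 52*b + 8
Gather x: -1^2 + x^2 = x^2 - 1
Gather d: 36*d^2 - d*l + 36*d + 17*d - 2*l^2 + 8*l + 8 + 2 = 36*d^2 + d*(53 - l) - 2*l^2 + 8*l + 10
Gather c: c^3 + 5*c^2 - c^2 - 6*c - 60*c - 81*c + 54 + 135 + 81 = c^3 + 4*c^2 - 147*c + 270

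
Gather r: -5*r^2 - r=-5*r^2 - r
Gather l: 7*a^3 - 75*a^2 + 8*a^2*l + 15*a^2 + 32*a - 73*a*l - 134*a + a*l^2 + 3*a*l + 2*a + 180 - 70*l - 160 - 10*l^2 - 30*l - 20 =7*a^3 - 60*a^2 - 100*a + l^2*(a - 10) + l*(8*a^2 - 70*a - 100)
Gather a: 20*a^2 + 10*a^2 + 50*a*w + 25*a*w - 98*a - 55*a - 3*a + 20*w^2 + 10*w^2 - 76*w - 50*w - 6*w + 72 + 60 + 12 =30*a^2 + a*(75*w - 156) + 30*w^2 - 132*w + 144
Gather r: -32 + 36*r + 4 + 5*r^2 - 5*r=5*r^2 + 31*r - 28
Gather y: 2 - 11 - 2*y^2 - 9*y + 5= -2*y^2 - 9*y - 4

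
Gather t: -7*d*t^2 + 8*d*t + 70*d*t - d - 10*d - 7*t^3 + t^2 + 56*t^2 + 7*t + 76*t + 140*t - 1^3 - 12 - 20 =-11*d - 7*t^3 + t^2*(57 - 7*d) + t*(78*d + 223) - 33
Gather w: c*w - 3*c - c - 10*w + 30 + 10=-4*c + w*(c - 10) + 40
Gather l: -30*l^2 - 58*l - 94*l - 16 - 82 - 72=-30*l^2 - 152*l - 170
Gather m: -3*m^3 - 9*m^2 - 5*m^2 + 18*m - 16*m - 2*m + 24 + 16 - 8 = -3*m^3 - 14*m^2 + 32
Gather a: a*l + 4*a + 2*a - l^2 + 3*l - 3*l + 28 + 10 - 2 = a*(l + 6) - l^2 + 36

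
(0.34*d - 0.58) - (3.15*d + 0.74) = -2.81*d - 1.32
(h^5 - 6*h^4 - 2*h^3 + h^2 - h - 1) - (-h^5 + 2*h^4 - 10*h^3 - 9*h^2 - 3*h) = 2*h^5 - 8*h^4 + 8*h^3 + 10*h^2 + 2*h - 1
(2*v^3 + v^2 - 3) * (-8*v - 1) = -16*v^4 - 10*v^3 - v^2 + 24*v + 3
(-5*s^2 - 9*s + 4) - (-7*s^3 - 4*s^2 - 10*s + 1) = 7*s^3 - s^2 + s + 3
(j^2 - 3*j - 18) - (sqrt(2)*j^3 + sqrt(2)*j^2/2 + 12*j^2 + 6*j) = -sqrt(2)*j^3 - 11*j^2 - sqrt(2)*j^2/2 - 9*j - 18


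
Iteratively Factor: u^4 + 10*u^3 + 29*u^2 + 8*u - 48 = (u + 4)*(u^3 + 6*u^2 + 5*u - 12) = (u + 4)^2*(u^2 + 2*u - 3) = (u + 3)*(u + 4)^2*(u - 1)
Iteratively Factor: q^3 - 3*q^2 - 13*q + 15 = (q + 3)*(q^2 - 6*q + 5) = (q - 1)*(q + 3)*(q - 5)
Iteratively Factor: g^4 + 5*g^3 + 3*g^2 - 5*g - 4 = (g - 1)*(g^3 + 6*g^2 + 9*g + 4) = (g - 1)*(g + 1)*(g^2 + 5*g + 4) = (g - 1)*(g + 1)*(g + 4)*(g + 1)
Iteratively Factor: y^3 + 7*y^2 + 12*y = (y + 4)*(y^2 + 3*y) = (y + 3)*(y + 4)*(y)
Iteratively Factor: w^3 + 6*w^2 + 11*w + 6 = (w + 1)*(w^2 + 5*w + 6) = (w + 1)*(w + 3)*(w + 2)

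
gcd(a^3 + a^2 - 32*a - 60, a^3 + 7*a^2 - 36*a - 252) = a - 6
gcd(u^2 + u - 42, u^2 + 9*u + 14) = u + 7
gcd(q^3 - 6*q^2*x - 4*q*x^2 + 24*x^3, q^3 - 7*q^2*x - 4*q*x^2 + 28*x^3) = -q^2 + 4*x^2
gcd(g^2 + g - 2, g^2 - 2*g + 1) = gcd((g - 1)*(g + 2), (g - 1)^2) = g - 1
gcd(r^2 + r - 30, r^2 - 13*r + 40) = r - 5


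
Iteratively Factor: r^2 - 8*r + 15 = (r - 5)*(r - 3)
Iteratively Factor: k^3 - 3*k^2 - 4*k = (k)*(k^2 - 3*k - 4) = k*(k + 1)*(k - 4)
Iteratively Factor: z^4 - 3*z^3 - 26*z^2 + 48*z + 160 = (z - 5)*(z^3 + 2*z^2 - 16*z - 32) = (z - 5)*(z + 4)*(z^2 - 2*z - 8) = (z - 5)*(z - 4)*(z + 4)*(z + 2)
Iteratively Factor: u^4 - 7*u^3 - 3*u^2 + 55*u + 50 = (u + 2)*(u^3 - 9*u^2 + 15*u + 25) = (u - 5)*(u + 2)*(u^2 - 4*u - 5) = (u - 5)*(u + 1)*(u + 2)*(u - 5)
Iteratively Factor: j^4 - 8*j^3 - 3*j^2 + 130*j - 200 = (j - 5)*(j^3 - 3*j^2 - 18*j + 40) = (j - 5)*(j - 2)*(j^2 - j - 20) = (j - 5)^2*(j - 2)*(j + 4)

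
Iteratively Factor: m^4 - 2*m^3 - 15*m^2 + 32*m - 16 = (m - 1)*(m^3 - m^2 - 16*m + 16) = (m - 4)*(m - 1)*(m^2 + 3*m - 4) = (m - 4)*(m - 1)*(m + 4)*(m - 1)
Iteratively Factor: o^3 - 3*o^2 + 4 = (o - 2)*(o^2 - o - 2) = (o - 2)^2*(o + 1)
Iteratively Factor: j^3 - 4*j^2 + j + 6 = (j + 1)*(j^2 - 5*j + 6) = (j - 3)*(j + 1)*(j - 2)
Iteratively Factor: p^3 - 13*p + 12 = (p - 3)*(p^2 + 3*p - 4) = (p - 3)*(p + 4)*(p - 1)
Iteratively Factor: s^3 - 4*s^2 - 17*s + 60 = (s + 4)*(s^2 - 8*s + 15) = (s - 3)*(s + 4)*(s - 5)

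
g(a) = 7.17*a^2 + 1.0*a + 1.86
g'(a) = 14.34*a + 1.0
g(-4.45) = 139.39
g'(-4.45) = -62.81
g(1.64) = 22.78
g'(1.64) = 24.52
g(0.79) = 7.12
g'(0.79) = 12.33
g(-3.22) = 72.98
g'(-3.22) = -45.17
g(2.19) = 38.44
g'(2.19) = 32.40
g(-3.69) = 95.80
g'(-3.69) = -51.91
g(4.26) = 136.24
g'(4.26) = 62.09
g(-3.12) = 68.54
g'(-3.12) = -43.74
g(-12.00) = 1022.34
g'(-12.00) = -171.08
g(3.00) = 69.39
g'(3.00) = 44.02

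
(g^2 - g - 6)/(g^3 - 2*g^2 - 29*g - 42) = (g - 3)/(g^2 - 4*g - 21)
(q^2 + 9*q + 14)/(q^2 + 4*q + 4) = (q + 7)/(q + 2)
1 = 1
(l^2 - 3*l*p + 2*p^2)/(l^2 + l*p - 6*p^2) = (l - p)/(l + 3*p)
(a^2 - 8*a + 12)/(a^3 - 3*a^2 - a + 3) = (a^2 - 8*a + 12)/(a^3 - 3*a^2 - a + 3)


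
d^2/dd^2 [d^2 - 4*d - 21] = 2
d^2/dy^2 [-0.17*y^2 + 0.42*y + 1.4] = -0.340000000000000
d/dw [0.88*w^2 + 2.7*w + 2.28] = 1.76*w + 2.7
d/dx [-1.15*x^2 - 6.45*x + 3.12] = -2.3*x - 6.45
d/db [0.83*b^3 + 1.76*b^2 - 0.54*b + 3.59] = 2.49*b^2 + 3.52*b - 0.54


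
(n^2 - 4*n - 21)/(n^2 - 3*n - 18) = (n - 7)/(n - 6)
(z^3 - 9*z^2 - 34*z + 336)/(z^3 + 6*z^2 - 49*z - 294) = (z - 8)/(z + 7)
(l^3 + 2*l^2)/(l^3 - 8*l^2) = (l + 2)/(l - 8)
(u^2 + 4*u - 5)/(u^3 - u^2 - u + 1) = (u + 5)/(u^2 - 1)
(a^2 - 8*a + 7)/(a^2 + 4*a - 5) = (a - 7)/(a + 5)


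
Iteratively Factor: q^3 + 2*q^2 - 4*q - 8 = (q + 2)*(q^2 - 4) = (q + 2)^2*(q - 2)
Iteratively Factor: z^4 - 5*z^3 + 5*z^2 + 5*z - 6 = (z + 1)*(z^3 - 6*z^2 + 11*z - 6) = (z - 3)*(z + 1)*(z^2 - 3*z + 2) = (z - 3)*(z - 1)*(z + 1)*(z - 2)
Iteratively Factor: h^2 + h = (h)*(h + 1)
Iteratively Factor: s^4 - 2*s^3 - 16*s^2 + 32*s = (s)*(s^3 - 2*s^2 - 16*s + 32) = s*(s - 2)*(s^2 - 16) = s*(s - 2)*(s + 4)*(s - 4)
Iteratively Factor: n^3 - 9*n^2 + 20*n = (n - 4)*(n^2 - 5*n) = (n - 5)*(n - 4)*(n)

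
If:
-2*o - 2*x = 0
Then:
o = -x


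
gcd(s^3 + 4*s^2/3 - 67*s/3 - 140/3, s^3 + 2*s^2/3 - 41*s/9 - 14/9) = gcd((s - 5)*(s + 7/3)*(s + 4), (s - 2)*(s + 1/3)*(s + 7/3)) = s + 7/3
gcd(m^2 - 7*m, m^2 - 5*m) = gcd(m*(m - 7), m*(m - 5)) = m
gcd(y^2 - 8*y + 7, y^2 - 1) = y - 1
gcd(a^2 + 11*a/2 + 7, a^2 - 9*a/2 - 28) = a + 7/2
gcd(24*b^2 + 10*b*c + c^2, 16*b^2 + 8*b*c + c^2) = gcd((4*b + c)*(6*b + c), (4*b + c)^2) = 4*b + c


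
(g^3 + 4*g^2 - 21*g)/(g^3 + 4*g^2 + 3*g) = (g^2 + 4*g - 21)/(g^2 + 4*g + 3)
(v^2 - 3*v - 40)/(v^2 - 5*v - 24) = (v + 5)/(v + 3)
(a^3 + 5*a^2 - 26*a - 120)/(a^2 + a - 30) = a + 4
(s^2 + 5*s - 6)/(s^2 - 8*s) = (s^2 + 5*s - 6)/(s*(s - 8))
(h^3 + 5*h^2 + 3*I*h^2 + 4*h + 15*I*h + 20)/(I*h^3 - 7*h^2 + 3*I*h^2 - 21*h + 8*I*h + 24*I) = (-I*h^2 + h*(4 - 5*I) + 20)/(h^2 + h*(3 + 8*I) + 24*I)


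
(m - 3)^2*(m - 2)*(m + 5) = m^4 - 3*m^3 - 19*m^2 + 87*m - 90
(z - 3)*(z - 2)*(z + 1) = z^3 - 4*z^2 + z + 6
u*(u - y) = u^2 - u*y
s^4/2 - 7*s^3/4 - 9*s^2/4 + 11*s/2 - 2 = (s/2 + 1)*(s - 4)*(s - 1)*(s - 1/2)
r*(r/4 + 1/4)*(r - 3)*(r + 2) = r^4/4 - 7*r^2/4 - 3*r/2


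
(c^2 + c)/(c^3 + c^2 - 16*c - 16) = c/(c^2 - 16)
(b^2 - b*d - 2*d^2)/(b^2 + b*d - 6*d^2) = (b + d)/(b + 3*d)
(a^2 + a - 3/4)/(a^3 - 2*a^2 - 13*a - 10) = (-a^2 - a + 3/4)/(-a^3 + 2*a^2 + 13*a + 10)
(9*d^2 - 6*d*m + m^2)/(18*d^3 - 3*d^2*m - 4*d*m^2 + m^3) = 1/(2*d + m)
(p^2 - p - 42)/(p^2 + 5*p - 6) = (p - 7)/(p - 1)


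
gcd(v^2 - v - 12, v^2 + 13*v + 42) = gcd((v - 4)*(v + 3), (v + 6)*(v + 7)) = 1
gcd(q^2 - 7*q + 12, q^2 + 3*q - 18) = q - 3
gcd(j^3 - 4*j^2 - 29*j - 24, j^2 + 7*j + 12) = j + 3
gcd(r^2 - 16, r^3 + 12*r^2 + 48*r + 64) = r + 4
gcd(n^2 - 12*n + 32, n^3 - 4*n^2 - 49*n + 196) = n - 4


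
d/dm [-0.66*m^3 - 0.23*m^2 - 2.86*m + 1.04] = -1.98*m^2 - 0.46*m - 2.86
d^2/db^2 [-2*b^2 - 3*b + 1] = -4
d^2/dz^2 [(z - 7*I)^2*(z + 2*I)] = 6*z - 24*I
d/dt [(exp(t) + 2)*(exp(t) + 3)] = (2*exp(t) + 5)*exp(t)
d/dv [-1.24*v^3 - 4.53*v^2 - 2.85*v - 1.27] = -3.72*v^2 - 9.06*v - 2.85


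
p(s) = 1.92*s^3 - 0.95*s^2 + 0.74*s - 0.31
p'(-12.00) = 852.98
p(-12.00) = -3463.75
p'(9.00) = 450.20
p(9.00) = 1329.08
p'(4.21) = 94.83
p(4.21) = 129.23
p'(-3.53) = 79.22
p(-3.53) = -99.22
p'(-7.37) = 327.61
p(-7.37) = -825.97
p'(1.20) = 6.75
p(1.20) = 2.53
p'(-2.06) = 29.10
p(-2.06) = -22.65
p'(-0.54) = 3.45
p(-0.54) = -1.29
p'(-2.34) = 36.73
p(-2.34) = -31.84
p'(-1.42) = 15.05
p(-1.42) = -8.77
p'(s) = 5.76*s^2 - 1.9*s + 0.74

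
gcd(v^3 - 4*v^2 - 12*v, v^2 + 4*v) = v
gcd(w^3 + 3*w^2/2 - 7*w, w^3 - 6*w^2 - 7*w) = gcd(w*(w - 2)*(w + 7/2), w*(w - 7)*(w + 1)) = w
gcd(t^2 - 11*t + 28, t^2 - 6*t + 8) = t - 4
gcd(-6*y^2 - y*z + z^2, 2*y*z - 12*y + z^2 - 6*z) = 2*y + z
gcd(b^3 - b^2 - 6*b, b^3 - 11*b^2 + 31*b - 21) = b - 3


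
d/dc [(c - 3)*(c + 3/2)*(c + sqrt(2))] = 3*c^2 - 3*c + 2*sqrt(2)*c - 9/2 - 3*sqrt(2)/2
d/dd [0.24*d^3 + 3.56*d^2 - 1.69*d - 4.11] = 0.72*d^2 + 7.12*d - 1.69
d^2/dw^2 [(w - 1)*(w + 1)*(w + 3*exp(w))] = 3*w^2*exp(w) + 12*w*exp(w) + 6*w + 3*exp(w)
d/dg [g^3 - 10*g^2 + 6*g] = 3*g^2 - 20*g + 6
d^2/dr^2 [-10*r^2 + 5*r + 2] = -20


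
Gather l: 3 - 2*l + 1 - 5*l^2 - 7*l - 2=-5*l^2 - 9*l + 2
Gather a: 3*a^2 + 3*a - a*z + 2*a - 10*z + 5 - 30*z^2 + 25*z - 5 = 3*a^2 + a*(5 - z) - 30*z^2 + 15*z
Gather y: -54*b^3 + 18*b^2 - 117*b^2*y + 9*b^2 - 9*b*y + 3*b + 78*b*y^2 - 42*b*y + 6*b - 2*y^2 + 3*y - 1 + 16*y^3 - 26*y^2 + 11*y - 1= -54*b^3 + 27*b^2 + 9*b + 16*y^3 + y^2*(78*b - 28) + y*(-117*b^2 - 51*b + 14) - 2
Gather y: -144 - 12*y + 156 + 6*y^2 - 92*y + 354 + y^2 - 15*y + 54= 7*y^2 - 119*y + 420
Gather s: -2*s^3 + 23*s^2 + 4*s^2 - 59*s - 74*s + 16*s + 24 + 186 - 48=-2*s^3 + 27*s^2 - 117*s + 162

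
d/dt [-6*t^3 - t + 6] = -18*t^2 - 1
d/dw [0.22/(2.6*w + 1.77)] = -0.572/(2.6*w + 1.77)^2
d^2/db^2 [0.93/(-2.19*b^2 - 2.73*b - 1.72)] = (8.920746*b^2 + 11.120382*b - 0.93*(4.38*b + 2.73)*(8.76*b + 5.46) + 7.006248)/(2.19*b^2 + 2.73*b + 1.72)^3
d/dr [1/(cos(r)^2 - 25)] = 2*sin(r)*cos(r)/(cos(r)^2 - 25)^2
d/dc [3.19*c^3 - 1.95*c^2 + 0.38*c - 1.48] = 9.57*c^2 - 3.9*c + 0.38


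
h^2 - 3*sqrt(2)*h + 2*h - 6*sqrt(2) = (h + 2)*(h - 3*sqrt(2))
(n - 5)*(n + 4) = n^2 - n - 20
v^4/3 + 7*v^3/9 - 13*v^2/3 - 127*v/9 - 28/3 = (v/3 + 1)*(v - 4)*(v + 1)*(v + 7/3)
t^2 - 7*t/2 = t*(t - 7/2)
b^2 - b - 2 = (b - 2)*(b + 1)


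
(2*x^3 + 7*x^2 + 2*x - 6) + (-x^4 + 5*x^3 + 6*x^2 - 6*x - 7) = -x^4 + 7*x^3 + 13*x^2 - 4*x - 13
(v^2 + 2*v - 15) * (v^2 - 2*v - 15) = v^4 - 34*v^2 + 225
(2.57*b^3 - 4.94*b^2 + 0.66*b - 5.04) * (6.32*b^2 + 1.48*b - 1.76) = 16.2424*b^5 - 27.4172*b^4 - 7.6632*b^3 - 22.1816*b^2 - 8.6208*b + 8.8704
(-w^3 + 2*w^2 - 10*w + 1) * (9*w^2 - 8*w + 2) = -9*w^5 + 26*w^4 - 108*w^3 + 93*w^2 - 28*w + 2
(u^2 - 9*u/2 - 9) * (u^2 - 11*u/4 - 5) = u^4 - 29*u^3/4 - 13*u^2/8 + 189*u/4 + 45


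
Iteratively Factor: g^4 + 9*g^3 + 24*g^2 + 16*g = (g + 4)*(g^3 + 5*g^2 + 4*g) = (g + 1)*(g + 4)*(g^2 + 4*g) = (g + 1)*(g + 4)^2*(g)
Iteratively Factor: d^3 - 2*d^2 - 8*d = (d)*(d^2 - 2*d - 8) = d*(d - 4)*(d + 2)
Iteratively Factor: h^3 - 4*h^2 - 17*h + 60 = (h - 3)*(h^2 - h - 20) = (h - 3)*(h + 4)*(h - 5)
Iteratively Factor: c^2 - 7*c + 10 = (c - 5)*(c - 2)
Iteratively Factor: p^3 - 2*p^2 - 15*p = (p - 5)*(p^2 + 3*p) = p*(p - 5)*(p + 3)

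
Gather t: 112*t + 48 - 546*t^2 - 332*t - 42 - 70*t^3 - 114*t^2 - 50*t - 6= -70*t^3 - 660*t^2 - 270*t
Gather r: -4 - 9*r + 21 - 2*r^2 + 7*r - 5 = -2*r^2 - 2*r + 12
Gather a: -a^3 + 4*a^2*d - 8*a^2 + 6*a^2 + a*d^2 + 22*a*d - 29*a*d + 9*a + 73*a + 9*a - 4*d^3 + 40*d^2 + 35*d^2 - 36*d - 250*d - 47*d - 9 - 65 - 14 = -a^3 + a^2*(4*d - 2) + a*(d^2 - 7*d + 91) - 4*d^3 + 75*d^2 - 333*d - 88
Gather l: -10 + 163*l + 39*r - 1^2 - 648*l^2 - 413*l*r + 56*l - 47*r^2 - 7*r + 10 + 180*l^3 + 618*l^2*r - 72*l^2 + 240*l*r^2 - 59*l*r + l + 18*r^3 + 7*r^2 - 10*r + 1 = 180*l^3 + l^2*(618*r - 720) + l*(240*r^2 - 472*r + 220) + 18*r^3 - 40*r^2 + 22*r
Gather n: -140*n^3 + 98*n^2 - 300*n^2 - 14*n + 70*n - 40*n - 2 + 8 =-140*n^3 - 202*n^2 + 16*n + 6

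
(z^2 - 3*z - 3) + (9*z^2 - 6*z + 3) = 10*z^2 - 9*z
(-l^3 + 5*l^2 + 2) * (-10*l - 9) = 10*l^4 - 41*l^3 - 45*l^2 - 20*l - 18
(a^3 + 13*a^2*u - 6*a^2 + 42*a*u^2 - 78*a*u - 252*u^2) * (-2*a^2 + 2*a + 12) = -2*a^5 - 26*a^4*u + 14*a^4 - 84*a^3*u^2 + 182*a^3*u + 588*a^2*u^2 - 72*a^2 - 936*a*u - 3024*u^2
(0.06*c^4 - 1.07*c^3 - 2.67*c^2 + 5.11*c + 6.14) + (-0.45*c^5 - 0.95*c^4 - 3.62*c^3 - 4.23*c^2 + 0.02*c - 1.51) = -0.45*c^5 - 0.89*c^4 - 4.69*c^3 - 6.9*c^2 + 5.13*c + 4.63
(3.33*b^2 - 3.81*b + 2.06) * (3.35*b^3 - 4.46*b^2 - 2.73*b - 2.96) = 11.1555*b^5 - 27.6153*b^4 + 14.8027*b^3 - 8.6431*b^2 + 5.6538*b - 6.0976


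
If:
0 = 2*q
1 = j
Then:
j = 1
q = 0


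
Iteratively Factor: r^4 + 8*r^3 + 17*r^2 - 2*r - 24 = (r + 4)*(r^3 + 4*r^2 + r - 6) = (r + 3)*(r + 4)*(r^2 + r - 2) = (r - 1)*(r + 3)*(r + 4)*(r + 2)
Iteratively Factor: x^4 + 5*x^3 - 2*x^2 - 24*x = (x)*(x^3 + 5*x^2 - 2*x - 24) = x*(x + 4)*(x^2 + x - 6) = x*(x + 3)*(x + 4)*(x - 2)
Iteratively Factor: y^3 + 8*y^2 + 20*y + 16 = (y + 2)*(y^2 + 6*y + 8) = (y + 2)*(y + 4)*(y + 2)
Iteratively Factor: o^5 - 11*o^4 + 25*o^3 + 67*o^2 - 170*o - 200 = (o - 4)*(o^4 - 7*o^3 - 3*o^2 + 55*o + 50) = (o - 4)*(o + 1)*(o^3 - 8*o^2 + 5*o + 50) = (o - 4)*(o + 1)*(o + 2)*(o^2 - 10*o + 25) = (o - 5)*(o - 4)*(o + 1)*(o + 2)*(o - 5)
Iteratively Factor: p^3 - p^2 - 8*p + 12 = (p - 2)*(p^2 + p - 6) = (p - 2)*(p + 3)*(p - 2)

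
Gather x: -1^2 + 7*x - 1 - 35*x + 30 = 28 - 28*x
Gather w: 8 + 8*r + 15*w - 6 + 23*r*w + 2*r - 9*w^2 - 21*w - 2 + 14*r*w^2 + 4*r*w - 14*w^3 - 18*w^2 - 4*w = 10*r - 14*w^3 + w^2*(14*r - 27) + w*(27*r - 10)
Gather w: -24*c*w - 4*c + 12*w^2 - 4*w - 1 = -4*c + 12*w^2 + w*(-24*c - 4) - 1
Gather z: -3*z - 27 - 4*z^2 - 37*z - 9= -4*z^2 - 40*z - 36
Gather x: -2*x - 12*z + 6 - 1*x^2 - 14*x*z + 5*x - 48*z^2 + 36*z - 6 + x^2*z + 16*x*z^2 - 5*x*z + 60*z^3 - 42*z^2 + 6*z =x^2*(z - 1) + x*(16*z^2 - 19*z + 3) + 60*z^3 - 90*z^2 + 30*z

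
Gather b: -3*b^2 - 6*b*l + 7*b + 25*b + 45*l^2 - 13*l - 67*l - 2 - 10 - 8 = -3*b^2 + b*(32 - 6*l) + 45*l^2 - 80*l - 20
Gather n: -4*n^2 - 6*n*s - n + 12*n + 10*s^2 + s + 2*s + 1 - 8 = -4*n^2 + n*(11 - 6*s) + 10*s^2 + 3*s - 7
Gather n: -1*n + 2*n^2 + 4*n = 2*n^2 + 3*n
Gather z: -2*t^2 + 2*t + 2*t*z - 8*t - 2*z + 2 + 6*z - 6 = -2*t^2 - 6*t + z*(2*t + 4) - 4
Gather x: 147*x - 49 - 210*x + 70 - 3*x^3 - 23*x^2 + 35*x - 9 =-3*x^3 - 23*x^2 - 28*x + 12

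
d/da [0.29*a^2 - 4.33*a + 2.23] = 0.58*a - 4.33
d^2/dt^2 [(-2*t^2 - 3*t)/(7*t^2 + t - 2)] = 14*(-19*t^3 - 12*t^2 - 18*t - 2)/(343*t^6 + 147*t^5 - 273*t^4 - 83*t^3 + 78*t^2 + 12*t - 8)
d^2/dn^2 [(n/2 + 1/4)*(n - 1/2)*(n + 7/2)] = 3*n + 7/2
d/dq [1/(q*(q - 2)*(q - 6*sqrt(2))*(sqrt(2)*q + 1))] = (-sqrt(2)*q*(q - 2)*(q - 6*sqrt(2)) - q*(q - 2)*(sqrt(2)*q + 1) - q*(q - 6*sqrt(2))*(sqrt(2)*q + 1) - (q - 2)*(q - 6*sqrt(2))*(sqrt(2)*q + 1))/(q^2*(q - 2)^2*(q - 6*sqrt(2))^2*(sqrt(2)*q + 1)^2)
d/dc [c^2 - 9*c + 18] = 2*c - 9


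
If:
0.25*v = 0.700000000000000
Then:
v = 2.80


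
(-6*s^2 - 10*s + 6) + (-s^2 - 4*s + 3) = -7*s^2 - 14*s + 9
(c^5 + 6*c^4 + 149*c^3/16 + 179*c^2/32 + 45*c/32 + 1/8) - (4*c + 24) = c^5 + 6*c^4 + 149*c^3/16 + 179*c^2/32 - 83*c/32 - 191/8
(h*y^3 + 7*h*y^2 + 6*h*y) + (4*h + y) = h*y^3 + 7*h*y^2 + 6*h*y + 4*h + y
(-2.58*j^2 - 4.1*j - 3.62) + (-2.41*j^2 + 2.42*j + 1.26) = -4.99*j^2 - 1.68*j - 2.36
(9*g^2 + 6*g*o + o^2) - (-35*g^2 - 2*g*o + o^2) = 44*g^2 + 8*g*o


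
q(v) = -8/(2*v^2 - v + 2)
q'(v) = -8*(1 - 4*v)/(2*v^2 - v + 2)^2 = 8*(4*v - 1)/(2*v^2 - v + 2)^2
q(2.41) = -0.71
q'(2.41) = 0.55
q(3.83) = -0.29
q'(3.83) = 0.15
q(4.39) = -0.22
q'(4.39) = 0.10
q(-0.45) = -2.80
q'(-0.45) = -2.75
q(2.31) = -0.77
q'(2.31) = 0.61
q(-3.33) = -0.29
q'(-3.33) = -0.15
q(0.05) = -4.09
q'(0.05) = -1.67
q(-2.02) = -0.66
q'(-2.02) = -0.49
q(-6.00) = -0.10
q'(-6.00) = -0.03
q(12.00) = -0.03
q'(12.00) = 0.00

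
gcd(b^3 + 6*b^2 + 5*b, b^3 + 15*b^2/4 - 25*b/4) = b^2 + 5*b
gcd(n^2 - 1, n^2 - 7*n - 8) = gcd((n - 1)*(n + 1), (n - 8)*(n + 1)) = n + 1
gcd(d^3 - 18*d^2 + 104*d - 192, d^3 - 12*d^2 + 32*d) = d^2 - 12*d + 32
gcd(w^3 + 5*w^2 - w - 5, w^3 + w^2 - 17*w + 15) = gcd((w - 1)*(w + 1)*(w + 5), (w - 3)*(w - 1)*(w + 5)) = w^2 + 4*w - 5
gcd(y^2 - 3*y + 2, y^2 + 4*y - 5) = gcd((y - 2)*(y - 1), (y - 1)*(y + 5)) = y - 1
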